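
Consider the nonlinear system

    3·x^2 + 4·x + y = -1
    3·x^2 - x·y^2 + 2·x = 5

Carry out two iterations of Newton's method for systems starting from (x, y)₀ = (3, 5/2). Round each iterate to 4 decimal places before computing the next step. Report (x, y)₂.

At (3, 5/2): F = (42.5000, 9.2500).
Jacobian J = [[6·x + 4, 1], [6·x - y^2 + 2, -2·x·y]].
At the point, J = [[22.0000, 1.0000], [13.7500, -15.0000]] (det J = -343.7500).
Solving J·Δ = −F gives Δ = (-1.8815, -1.1080).
Then the next iterate is (x, y)₁ = (1.1185, 1.3920).
Round to (1.1185, 1.3920) and repeat: F = (10.619127, -1.177150), J = [[10.7110, 1.0000], [6.773336, -3.113904]].
Δ = (-0.7947, -2.1067), so (x, y)₂ = (0.3238, -0.7147).

(0.3238, -0.7147)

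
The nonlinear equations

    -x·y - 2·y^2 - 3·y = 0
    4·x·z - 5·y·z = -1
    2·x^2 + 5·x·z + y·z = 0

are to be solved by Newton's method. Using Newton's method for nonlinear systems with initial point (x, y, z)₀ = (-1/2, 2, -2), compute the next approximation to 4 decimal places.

(-0.1921, 0.7033, -1.2025)

At (-1/2, 2, -2): F = (-13.0000, 25.0000, 1.5000).
Jacobian J = [[-y, -x - 4·y - 3, 0], [4·z, -5·z, 4·x - 5·y], [4·x + 5·z, z, 5·x + y]].
At the point, J = [[-2.0000, -10.5000, 0.0000], [-8.0000, 10.0000, -12.0000], [-12.0000, -2.0000, -0.5000]] (det J = -1412.0000).
Solving J·Δ = −F gives Δ = (0.3079, -1.2967, 0.7975).
Then the next iterate is (x, y, z)₁ = (-0.1921, 0.7033, -1.2025).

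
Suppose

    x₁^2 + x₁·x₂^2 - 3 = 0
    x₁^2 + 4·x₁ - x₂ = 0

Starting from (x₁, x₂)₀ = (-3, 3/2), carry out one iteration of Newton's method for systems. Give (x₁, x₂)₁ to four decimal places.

At (-3, 3/2): F = (-0.7500, -4.5000).
Jacobian J = [[2·x₁ + x₂^2, 2·x₁·x₂], [2·x₁ + 4, -1]].
At the point, J = [[-3.7500, -9.0000], [-2.0000, -1.0000]] (det J = -14.2500).
Solving J·Δ = −F gives Δ = (-2.7895, 1.0789).
Then the next iterate is (x₁, x₂)₁ = (-5.7895, 2.5789).

(-5.7895, 2.5789)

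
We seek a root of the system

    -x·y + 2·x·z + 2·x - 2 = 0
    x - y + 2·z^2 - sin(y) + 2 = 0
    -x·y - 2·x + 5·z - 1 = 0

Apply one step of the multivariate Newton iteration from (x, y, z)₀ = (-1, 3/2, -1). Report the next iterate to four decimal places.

(-1.7572, 1.0030, -0.9306)

At (-1, 3/2, -1): F = (-0.5000, 0.502505, -2.5000).
Jacobian J = [[-y + 2·z + 2, -x, 2·x], [1, -cos(y) - 1, 4·z], [-y - 2, -x, 5]].
At the point, J = [[-1.5000, 1.0000, -2.0000], [1.0000, -1.070737, -4.0000], [-3.5000, 1.0000, 5.0000]] (det J = 16.525689).
Solving J·Δ = −F gives Δ = (-0.7572, -0.4970, 0.0694).
Then the next iterate is (x, y, z)₁ = (-1.7572, 1.0030, -0.9306).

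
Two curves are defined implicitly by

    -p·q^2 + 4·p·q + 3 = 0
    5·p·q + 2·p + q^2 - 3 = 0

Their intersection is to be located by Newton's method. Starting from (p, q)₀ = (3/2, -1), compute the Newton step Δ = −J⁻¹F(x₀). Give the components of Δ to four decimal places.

At (3/2, -1): F = (-4.5000, -6.5000).
Jacobian J = [[-q^2 + 4·q, -2·p·q + 4·p], [5·q + 2, 5·p + 2·q]].
At the point, J = [[-5.0000, 9.0000], [-3.0000, 5.5000]] (det J = -0.5000).
Solving J·Δ = −F gives Δ = (67.5000, 38.0000).

(67.5000, 38.0000)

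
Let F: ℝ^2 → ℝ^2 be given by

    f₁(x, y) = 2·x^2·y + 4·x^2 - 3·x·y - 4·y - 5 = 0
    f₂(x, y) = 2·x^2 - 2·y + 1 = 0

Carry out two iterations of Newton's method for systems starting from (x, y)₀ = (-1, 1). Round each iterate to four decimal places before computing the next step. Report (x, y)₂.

At (-1, 1): F = (0.0000, 1.0000).
Jacobian J = [[4·x·y + 8·x - 3·y, 2·x^2 - 3·x - 4], [4·x, -2]].
At the point, J = [[-15.0000, 1.0000], [-4.0000, -2.0000]] (det J = 34.0000).
Solving J·Δ = −F gives Δ = (0.0294, 0.4412).
Then the next iterate is (x, y)₁ = (-0.9706, 1.4412).
Round to (-0.9706, 1.4412) and repeat: F = (-0.084650, 0.001729), J = [[-17.683715, 0.795929], [-3.8824, -2.0000]].
Δ = (-0.0044, 0.0093), so (x, y)₂ = (-0.9750, 1.4505).

(-0.9750, 1.4505)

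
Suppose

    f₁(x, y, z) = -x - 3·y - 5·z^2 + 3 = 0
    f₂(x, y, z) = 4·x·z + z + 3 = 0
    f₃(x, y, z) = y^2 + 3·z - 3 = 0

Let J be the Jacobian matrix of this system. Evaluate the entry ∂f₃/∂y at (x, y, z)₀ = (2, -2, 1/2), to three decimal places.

∂f₃/∂y = 2·y.
At (2, -2, 1/2) this is -4.000.

-4.000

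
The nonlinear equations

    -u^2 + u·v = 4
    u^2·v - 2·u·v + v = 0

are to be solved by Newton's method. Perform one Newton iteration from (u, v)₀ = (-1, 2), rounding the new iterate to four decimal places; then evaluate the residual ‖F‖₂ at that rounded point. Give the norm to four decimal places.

At (-1, 2): F = (-7.0000, 8.0000).
Jacobian J = [[-2·u + v, u], [2·u·v - 2·v, u^2 - 2·u + 1]].
At the point, J = [[4.0000, -1.0000], [-8.0000, 4.0000]] (det J = 8.0000).
Solving J·Δ = −F gives Δ = (2.5000, 3.0000).
Then the next iterate is (u, v)₁ = (1.5000, 5.0000).
Re-evaluating at (1.5000, 5.0000): F = (1.2500, 1.2500), so ‖F‖₂ = 1.7678.

1.7678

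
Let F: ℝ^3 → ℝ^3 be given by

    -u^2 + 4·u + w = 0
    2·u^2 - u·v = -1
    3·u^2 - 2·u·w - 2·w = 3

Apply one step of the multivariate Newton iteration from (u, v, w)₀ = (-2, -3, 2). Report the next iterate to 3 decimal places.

At (-2, -3, 2): F = (-10.000, 3.000, 13.000).
Jacobian J = [[-2·u + 4, 0, 1], [4·u - v, -u, 0], [6·u - 2·w, 0, -2·u - 2]].
At the point, J = [[8.000, 0.000, 1.000], [-5.000, 2.000, 0.000], [-16.000, 0.000, 2.000]] (det J = 64.000).
Solving J·Δ = −F gives Δ = (1.031, 1.078, 1.750).
Then the next iterate is (u, v, w)₁ = (-0.969, -1.922, 3.750).

(-0.969, -1.922, 3.750)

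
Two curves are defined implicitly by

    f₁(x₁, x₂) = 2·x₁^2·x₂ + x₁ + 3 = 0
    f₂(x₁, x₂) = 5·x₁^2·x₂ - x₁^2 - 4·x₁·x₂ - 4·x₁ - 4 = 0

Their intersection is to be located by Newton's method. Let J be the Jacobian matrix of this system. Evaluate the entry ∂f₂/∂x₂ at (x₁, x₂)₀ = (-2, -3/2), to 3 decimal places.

∂f₂/∂x₂ = 5·x₁^2 - 4·x₁.
At (-2, -3/2) this is 28.000.

28.000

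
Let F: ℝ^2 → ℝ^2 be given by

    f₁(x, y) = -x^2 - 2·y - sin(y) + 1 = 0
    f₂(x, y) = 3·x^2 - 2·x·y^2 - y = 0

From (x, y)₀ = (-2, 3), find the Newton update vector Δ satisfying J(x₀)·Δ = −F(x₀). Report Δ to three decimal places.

(2.671, 1.527)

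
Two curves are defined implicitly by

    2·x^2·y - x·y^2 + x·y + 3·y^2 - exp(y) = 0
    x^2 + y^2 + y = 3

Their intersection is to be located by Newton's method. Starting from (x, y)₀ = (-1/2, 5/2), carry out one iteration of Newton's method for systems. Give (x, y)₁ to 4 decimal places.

(0.0564, 1.5927)

At (-1/2, 5/2): F = (9.692506, 6.0000).
Jacobian J = [[4·x·y - y^2 + y, 2·x^2 - 2·x·y + x + 6·y - exp(y)], [2·x, 2·y + 1]].
At the point, J = [[-8.7500, 5.317506], [-1.0000, 6.0000]] (det J = -47.182494).
Solving J·Δ = −F gives Δ = (0.5564, -0.9073).
Then the next iterate is (x, y)₁ = (0.0564, 1.5927).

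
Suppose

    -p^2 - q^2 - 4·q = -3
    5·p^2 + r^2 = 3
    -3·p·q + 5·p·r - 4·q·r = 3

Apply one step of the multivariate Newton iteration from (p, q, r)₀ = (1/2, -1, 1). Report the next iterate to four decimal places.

(-1.0227, 2.6364, 5.1818)

At (1/2, -1, 1): F = (5.7500, -0.7500, 5.0000).
Jacobian J = [[-2·p, -2·q - 4, 0], [10·p, 0, 2·r], [-3·q + 5·r, -3·p - 4·r, 5·p - 4·q]].
At the point, J = [[-1.0000, -2.0000, 0.0000], [5.0000, 0.0000, 2.0000], [8.0000, -5.5000, 6.5000]] (det J = 22.0000).
Solving J·Δ = −F gives Δ = (-1.5227, 3.6364, 4.1818).
Then the next iterate is (p, q, r)₁ = (-1.0227, 2.6364, 5.1818).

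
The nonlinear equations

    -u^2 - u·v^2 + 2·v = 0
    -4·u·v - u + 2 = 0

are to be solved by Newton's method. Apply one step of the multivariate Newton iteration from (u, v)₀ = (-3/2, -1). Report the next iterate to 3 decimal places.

(-0.233, -1.217)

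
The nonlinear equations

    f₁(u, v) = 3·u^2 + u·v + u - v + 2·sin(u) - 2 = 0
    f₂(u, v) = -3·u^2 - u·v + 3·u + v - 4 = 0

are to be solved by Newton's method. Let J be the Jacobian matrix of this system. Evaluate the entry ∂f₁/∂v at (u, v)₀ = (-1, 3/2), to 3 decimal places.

∂f₁/∂v = u - 1.
At (-1, 3/2) this is -2.000.

-2.000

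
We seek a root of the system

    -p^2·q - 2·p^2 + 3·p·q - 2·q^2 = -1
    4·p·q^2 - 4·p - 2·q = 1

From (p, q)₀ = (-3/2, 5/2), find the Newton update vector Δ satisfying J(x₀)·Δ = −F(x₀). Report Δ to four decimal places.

(1.3236, -0.3033)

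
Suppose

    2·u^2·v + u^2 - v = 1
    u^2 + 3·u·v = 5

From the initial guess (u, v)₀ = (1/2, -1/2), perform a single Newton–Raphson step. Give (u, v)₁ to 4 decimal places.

(-13.5000, -1.5000)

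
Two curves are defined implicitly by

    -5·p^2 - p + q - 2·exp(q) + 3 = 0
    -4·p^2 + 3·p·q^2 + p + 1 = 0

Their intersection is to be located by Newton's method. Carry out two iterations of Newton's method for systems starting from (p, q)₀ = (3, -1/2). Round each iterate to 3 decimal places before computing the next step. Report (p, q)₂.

(-0.544, 24.150)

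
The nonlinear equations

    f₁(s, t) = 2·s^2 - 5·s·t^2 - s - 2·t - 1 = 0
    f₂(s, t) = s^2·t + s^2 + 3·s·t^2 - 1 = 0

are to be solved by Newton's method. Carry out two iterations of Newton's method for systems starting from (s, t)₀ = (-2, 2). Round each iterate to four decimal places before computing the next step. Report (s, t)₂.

(-0.9624, 0.8576)

At (-2, 2): F = (45.0000, -13.0000).
Jacobian J = [[4·s - 5·t^2 - 1, -10·s·t - 2], [2·s·t + 2·s + 3·t^2, s^2 + 6·s·t]].
At the point, J = [[-29.0000, 38.0000], [0.0000, -20.0000]] (det J = 580.0000).
Solving J·Δ = −F gives Δ = (0.7000, -0.6500).
Then the next iterate is (s, t)₁ = (-1.3000, 1.3500).
Round to (-1.3000, 1.3500) and repeat: F = (12.826250, -4.136250), J = [[-15.3125, 15.5500], [-0.6425, -8.8400]].
Δ = (0.3376, -0.4924), so (s, t)₂ = (-0.9624, 0.8576).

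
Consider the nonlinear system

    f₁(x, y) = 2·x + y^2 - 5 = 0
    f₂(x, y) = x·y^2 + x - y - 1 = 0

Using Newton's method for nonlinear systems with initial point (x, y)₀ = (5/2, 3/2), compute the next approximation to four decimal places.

(3.1923, 0.2885)

At (5/2, 3/2): F = (2.2500, 5.6250).
Jacobian J = [[2, 2·y], [y^2 + 1, 2·x·y - 1]].
At the point, J = [[2.0000, 3.0000], [3.2500, 6.5000]] (det J = 3.2500).
Solving J·Δ = −F gives Δ = (0.6923, -1.2115).
Then the next iterate is (x, y)₁ = (3.1923, 0.2885).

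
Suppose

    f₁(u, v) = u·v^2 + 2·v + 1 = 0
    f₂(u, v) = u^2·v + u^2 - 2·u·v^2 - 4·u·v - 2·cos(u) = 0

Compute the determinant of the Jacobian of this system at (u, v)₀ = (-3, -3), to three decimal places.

J = [[v^2, 2·u·v + 2], [2·u·v + 2·u - 2·v^2 - 4·v + 2·sin(u), u^2 - 4·u·v - 4·u]].
At the point, J = [[9.000, 20.000], [5.71776, -15.000]].
det J = -249.355.

-249.355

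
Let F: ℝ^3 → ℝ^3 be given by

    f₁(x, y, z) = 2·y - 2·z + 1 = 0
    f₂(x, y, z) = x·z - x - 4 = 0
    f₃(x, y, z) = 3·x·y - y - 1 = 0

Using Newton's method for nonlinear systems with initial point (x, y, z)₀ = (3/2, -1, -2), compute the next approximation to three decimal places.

At (3/2, -1, -2): F = (3.000, -8.500, -4.500).
Jacobian J = [[0, 2, -2], [z - 1, 0, x], [3·y, 3·x - 1, 0]].
At the point, J = [[0.000, 2.000, -2.000], [-3.000, 0.000, 1.500], [-3.000, 3.500, 0.000]] (det J = 12.000).
Solving J·Δ = −F gives Δ = (-2.521, -0.875, 0.625).
Then the next iterate is (x, y, z)₁ = (-1.021, -1.875, -1.375).

(-1.021, -1.875, -1.375)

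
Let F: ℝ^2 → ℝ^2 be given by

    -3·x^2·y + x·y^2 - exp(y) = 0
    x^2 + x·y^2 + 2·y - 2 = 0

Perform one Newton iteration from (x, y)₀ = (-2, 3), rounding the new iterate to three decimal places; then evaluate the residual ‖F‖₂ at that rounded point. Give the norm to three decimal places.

22.922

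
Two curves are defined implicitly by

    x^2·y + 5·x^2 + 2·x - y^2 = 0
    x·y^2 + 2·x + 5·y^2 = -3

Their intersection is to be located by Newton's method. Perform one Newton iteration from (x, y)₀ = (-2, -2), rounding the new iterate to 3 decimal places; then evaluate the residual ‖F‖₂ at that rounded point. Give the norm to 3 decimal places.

At (-2, -2): F = (4.000, 11.000).
Jacobian J = [[2·x·y + 10·x + 2, x^2 - 2·y], [y^2 + 2, 2·x·y + 10·y]].
At the point, J = [[-10.000, 8.000], [6.000, -12.000]] (det J = 72.000).
Solving J·Δ = −F gives Δ = (1.889, 1.861).
Then the next iterate is (x, y)₁ = (-0.111, -0.139).
Re-evaluating at (-0.111, -0.139): F = (-0.18143, 2.87246), so ‖F‖₂ = 2.878.

2.878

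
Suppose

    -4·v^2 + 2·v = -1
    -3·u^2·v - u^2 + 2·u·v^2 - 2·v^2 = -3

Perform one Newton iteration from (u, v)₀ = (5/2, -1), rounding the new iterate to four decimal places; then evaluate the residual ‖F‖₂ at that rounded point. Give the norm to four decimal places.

5.5646

At (5/2, -1): F = (-5.0000, 18.5000).
Jacobian J = [[0, -8·v + 2], [-6·u·v - 2·u + 2·v^2, -3·u^2 + 4·u·v - 4·v]].
At the point, J = [[0.0000, 10.0000], [12.0000, -24.7500]] (det J = -120.0000).
Solving J·Δ = −F gives Δ = (-0.5104, 0.5000).
Then the next iterate is (u, v)₁ = (1.9896, -0.5000).
Re-evaluating at (1.9896, -0.5000): F = (-1.0000, 5.474054), so ‖F‖₂ = 5.5646.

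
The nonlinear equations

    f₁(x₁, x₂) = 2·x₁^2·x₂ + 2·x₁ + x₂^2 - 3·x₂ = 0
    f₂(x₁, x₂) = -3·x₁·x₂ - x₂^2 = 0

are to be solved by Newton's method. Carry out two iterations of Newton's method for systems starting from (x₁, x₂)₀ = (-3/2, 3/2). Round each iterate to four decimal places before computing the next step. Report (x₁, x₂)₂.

At (-3/2, 3/2): F = (1.5000, 4.5000).
Jacobian J = [[4·x₁·x₂ + 2, 2·x₁^2 + 2·x₂ - 3], [-3·x₂, -3·x₁ - 2·x₂]].
At the point, J = [[-7.0000, 4.5000], [-4.5000, 1.5000]] (det J = 9.7500).
Solving J·Δ = −F gives Δ = (1.8462, 2.5385).
Then the next iterate is (x₁, x₂)₁ = (0.3462, 4.0385).
Round to (0.3462, 4.0385) and repeat: F = (5.854447, -20.503868), J = [[7.592515, 5.316709], [-12.1155, -9.1156]].
Δ = (11.6033, -17.6712), so (x₁, x₂)₂ = (11.9495, -13.6327).

(11.9495, -13.6327)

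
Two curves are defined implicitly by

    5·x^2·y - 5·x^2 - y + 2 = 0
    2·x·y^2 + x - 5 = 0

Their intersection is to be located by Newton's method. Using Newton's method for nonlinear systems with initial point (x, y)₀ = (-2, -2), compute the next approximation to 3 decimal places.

(-1.418, -0.890)

At (-2, -2): F = (-56.000, -23.000).
Jacobian J = [[10·x·y - 10·x, 5·x^2 - 1], [2·y^2 + 1, 4·x·y]].
At the point, J = [[60.000, 19.000], [9.000, 16.000]] (det J = 789.000).
Solving J·Δ = −F gives Δ = (0.582, 1.110).
Then the next iterate is (x, y)₁ = (-1.418, -0.890).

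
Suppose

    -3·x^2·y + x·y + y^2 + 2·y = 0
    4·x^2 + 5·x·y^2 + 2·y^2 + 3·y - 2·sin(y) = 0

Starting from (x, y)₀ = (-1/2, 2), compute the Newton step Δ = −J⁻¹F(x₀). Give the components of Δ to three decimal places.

(-0.082, -1.020)

At (-1/2, 2): F = (5.500, 3.18141).
Jacobian J = [[-6·x·y + y, -3·x^2 + x + 2·y + 2], [8·x + 5·y^2, 10·x·y + 4·y - 2·cos(y) + 3]].
At the point, J = [[8.000, 4.750], [16.000, 1.83229]] (det J = -61.34165).
Solving J·Δ = −F gives Δ = (-0.082, -1.020).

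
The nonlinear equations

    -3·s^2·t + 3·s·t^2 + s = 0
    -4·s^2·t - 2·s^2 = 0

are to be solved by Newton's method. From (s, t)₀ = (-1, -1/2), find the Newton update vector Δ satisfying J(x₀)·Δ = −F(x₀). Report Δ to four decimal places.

At (-1, -1/2): F = (-0.2500, 0.0000).
Jacobian J = [[-6·s·t + 3·t^2 + 1, -3·s^2 + 6·s·t], [-8·s·t - 4·s, -4·s^2]].
At the point, J = [[-1.2500, 0.0000], [0.0000, -4.0000]] (det J = 5.0000).
Solving J·Δ = −F gives Δ = (-0.2000, 0.0000).

(-0.2000, 0.0000)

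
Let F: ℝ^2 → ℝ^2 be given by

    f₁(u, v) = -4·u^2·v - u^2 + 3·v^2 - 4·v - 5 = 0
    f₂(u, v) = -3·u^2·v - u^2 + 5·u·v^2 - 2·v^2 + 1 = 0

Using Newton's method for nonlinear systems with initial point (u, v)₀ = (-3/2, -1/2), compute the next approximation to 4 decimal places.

At (-3/2, -1/2): F = (0.0000, -0.2500).
Jacobian J = [[-8·u·v - 2·u, -4·u^2 + 6·v - 4], [-6·u·v - 2·u + 5·v^2, -3·u^2 + 10·u·v - 4·v]].
At the point, J = [[-3.0000, -16.0000], [-0.2500, 2.7500]] (det J = -12.2500).
Solving J·Δ = −F gives Δ = (-0.3265, 0.0612).
Then the next iterate is (u, v)₁ = (-1.8265, -0.4388).

(-1.8265, -0.4388)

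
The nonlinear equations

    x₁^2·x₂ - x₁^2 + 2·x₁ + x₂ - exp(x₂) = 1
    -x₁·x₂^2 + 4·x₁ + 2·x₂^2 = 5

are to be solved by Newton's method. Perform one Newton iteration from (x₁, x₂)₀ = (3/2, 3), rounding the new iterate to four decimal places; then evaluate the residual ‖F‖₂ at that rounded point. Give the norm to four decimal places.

1.5197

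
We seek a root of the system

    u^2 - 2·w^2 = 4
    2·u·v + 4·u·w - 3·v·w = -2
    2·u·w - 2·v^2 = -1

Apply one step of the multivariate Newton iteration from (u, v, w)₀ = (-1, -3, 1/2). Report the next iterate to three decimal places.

At (-1, -3, 1/2): F = (-3.500, 10.500, -18.000).
Jacobian J = [[2·u, 0, -4·w], [2·v + 4·w, 2·u - 3·w, 4·u - 3·v], [2·w, -4·v, 2·u]].
At the point, J = [[-2.000, 0.000, -2.000], [-4.000, -3.500, 5.000], [1.000, 12.000, -2.000]] (det J = 195.000).
Solving J·Δ = −F gives Δ = (-0.305, 1.285, -1.445).
Then the next iterate is (u, v, w)₁ = (-1.305, -1.715, -0.945).

(-1.305, -1.715, -0.945)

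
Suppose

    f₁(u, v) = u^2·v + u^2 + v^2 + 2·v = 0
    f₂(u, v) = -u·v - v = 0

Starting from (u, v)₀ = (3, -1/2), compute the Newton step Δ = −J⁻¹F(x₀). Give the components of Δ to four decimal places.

At (3, -1/2): F = (3.7500, 2.0000).
Jacobian J = [[2·u·v + 2·u, u^2 + 2·v + 2], [-v, -u - 1]].
At the point, J = [[3.0000, 10.0000], [0.5000, -4.0000]] (det J = -17.0000).
Solving J·Δ = −F gives Δ = (-2.0588, 0.2426).

(-2.0588, 0.2426)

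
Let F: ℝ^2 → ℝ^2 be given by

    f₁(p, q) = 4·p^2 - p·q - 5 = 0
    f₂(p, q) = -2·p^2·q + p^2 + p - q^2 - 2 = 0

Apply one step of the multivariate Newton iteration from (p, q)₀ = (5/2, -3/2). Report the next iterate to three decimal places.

At (5/2, -3/2): F = (23.750, 23.250).
Jacobian J = [[8·p - q, -p], [-4·p·q + 2·p + 1, -2·p^2 - 2·q]].
At the point, J = [[21.500, -2.500], [21.000, -9.500]] (det J = -151.750).
Solving J·Δ = −F gives Δ = (-1.104, 0.007).
Then the next iterate is (p, q)₁ = (1.396, -1.493).

(1.396, -1.493)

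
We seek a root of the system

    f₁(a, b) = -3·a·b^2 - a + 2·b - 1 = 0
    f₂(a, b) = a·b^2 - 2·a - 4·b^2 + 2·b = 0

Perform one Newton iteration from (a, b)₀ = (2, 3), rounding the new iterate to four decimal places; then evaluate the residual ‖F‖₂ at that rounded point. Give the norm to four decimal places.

At (2, 3): F = (-51.0000, -16.0000).
Jacobian J = [[-3·b^2 - 1, -6·a·b + 2], [b^2 - 2, 2·a·b - 8·b + 2]].
At the point, J = [[-28.0000, -34.0000], [7.0000, -10.0000]] (det J = 518.0000).
Solving J·Δ = −F gives Δ = (0.0656, -1.5541).
Then the next iterate is (a, b)₁ = (2.0656, 1.4459).
Re-evaluating at (2.0656, 1.4459): F = (-13.128996, -5.283509), so ‖F‖₂ = 14.1522.

14.1522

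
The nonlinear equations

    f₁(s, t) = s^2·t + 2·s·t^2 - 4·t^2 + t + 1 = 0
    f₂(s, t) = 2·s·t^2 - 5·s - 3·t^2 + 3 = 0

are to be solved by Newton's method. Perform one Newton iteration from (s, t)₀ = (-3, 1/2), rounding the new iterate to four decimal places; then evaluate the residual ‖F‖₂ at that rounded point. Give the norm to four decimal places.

11.4623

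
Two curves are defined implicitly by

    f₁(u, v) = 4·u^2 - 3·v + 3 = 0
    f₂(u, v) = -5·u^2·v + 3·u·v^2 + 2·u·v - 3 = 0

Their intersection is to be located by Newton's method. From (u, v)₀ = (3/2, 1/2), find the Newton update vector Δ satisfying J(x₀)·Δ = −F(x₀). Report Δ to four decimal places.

At (3/2, 1/2): F = (10.5000, -6.0000).
Jacobian J = [[8·u, -3], [-10·u·v + 3·v^2 + 2·v, -5·u^2 + 6·u·v + 2·u]].
At the point, J = [[12.0000, -3.0000], [-5.7500, -3.7500]] (det J = -62.2500).
Solving J·Δ = −F gives Δ = (-0.9217, -0.1867).

(-0.9217, -0.1867)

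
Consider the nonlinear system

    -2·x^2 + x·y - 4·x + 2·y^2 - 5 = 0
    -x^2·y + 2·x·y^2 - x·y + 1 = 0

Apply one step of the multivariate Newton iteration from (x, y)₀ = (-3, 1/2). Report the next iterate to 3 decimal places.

(-1.581, 0.563)

At (-3, 1/2): F = (-12.000, -3.500).
Jacobian J = [[-4·x + y - 4, x + 4·y], [-2·x·y + 2·y^2 - y, -x^2 + 4·x·y - x]].
At the point, J = [[8.500, -1.000], [3.000, -12.000]] (det J = -99.000).
Solving J·Δ = −F gives Δ = (1.419, 0.063).
Then the next iterate is (x, y)₁ = (-1.581, 0.563).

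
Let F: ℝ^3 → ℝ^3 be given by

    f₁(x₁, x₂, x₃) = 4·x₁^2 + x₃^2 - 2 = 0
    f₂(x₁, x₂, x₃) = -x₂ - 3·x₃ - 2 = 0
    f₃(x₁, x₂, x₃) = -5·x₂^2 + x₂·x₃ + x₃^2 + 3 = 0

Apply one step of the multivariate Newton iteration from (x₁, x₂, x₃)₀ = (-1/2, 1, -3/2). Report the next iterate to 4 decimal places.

At (-1/2, 1, -3/2): F = (1.2500, 1.5000, -1.2500).
Jacobian J = [[8·x₁, 0, 2·x₃], [0, -1, -3], [0, -10·x₂ + x₃, x₂ + 2·x₃]].
At the point, J = [[-4.0000, 0.0000, -3.0000], [0.0000, -1.0000, -3.0000], [0.0000, -11.5000, -2.0000]] (det J = 130.0000).
Solving J·Δ = −F gives Δ = (-0.1144, -0.2077, 0.5692).
Then the next iterate is (x₁, x₂, x₃)₁ = (-0.6144, 0.7923, -0.9308).

(-0.6144, 0.7923, -0.9308)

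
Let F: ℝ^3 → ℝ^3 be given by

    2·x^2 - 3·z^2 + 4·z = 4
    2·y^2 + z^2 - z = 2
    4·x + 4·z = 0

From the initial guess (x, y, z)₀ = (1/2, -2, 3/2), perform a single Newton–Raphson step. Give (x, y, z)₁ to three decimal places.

(-0.321, -1.451, 0.321)

At (1/2, -2, 3/2): F = (-4.250, 6.750, 8.000).
Jacobian J = [[4·x, 0, -6·z + 4], [0, 4·y, 2·z - 1], [4, 0, 4]].
At the point, J = [[2.000, 0.000, -5.000], [0.000, -8.000, 2.000], [4.000, 0.000, 4.000]] (det J = -224.000).
Solving J·Δ = −F gives Δ = (-0.821, 0.549, -1.179).
Then the next iterate is (x, y, z)₁ = (-0.321, -1.451, 0.321).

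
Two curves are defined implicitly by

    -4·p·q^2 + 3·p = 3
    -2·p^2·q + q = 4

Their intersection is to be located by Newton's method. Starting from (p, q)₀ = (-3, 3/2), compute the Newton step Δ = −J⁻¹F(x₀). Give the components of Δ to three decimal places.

(1.478, -0.170)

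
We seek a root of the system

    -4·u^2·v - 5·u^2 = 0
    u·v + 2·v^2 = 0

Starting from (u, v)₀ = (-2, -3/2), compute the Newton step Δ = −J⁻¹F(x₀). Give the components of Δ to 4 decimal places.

(-11.0000, 3.0000)

At (-2, -3/2): F = (4.0000, 7.5000).
Jacobian J = [[-8·u·v - 10·u, -4·u^2], [v, u + 4·v]].
At the point, J = [[-4.0000, -16.0000], [-1.5000, -8.0000]] (det J = 8.0000).
Solving J·Δ = −F gives Δ = (-11.0000, 3.0000).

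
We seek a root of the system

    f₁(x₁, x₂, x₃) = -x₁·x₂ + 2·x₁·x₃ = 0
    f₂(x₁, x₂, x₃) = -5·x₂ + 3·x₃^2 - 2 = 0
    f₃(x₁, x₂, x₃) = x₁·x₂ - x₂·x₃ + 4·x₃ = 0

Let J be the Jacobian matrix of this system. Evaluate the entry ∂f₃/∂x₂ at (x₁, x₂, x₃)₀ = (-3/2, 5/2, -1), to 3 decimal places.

∂f₃/∂x₂ = x₁ - x₃.
At (-3/2, 5/2, -1) this is -0.500.

-0.500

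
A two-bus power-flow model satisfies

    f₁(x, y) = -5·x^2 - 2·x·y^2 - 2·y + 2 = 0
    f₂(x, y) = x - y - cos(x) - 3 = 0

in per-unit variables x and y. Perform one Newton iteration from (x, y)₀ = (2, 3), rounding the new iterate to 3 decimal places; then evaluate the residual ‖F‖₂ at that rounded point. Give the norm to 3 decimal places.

26.668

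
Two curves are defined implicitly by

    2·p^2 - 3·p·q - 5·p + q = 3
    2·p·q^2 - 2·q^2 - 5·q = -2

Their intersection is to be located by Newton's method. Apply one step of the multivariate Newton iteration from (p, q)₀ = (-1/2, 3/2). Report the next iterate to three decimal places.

At (-1/2, 3/2): F = (3.750, -12.250).
Jacobian J = [[4·p - 3·q - 5, -3·p + 1], [2·q^2, 4·p·q - 4·q - 5]].
At the point, J = [[-11.500, 2.500], [4.500, -14.000]] (det J = 149.750).
Solving J·Δ = −F gives Δ = (0.146, -0.828).
Then the next iterate is (p, q)₁ = (-0.354, 0.672).

(-0.354, 0.672)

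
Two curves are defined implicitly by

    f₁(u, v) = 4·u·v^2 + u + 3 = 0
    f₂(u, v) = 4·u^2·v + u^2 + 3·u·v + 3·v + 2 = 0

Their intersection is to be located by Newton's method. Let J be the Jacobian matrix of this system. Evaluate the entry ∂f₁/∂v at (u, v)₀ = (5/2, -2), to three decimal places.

∂f₁/∂v = 8·u·v.
At (5/2, -2) this is -40.000.

-40.000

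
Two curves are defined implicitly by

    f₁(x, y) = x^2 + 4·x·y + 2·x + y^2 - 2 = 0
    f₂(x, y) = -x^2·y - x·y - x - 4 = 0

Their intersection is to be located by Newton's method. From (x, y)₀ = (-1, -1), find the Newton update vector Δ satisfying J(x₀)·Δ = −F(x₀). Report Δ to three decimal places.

(-1.500, 1.333)

At (-1, -1): F = (2.000, -3.000).
Jacobian J = [[2·x + 4·y + 2, 4·x + 2·y], [-2·x·y - y - 1, -x^2 - x]].
At the point, J = [[-4.000, -6.000], [-2.000, 0.000]] (det J = -12.000).
Solving J·Δ = −F gives Δ = (-1.500, 1.333).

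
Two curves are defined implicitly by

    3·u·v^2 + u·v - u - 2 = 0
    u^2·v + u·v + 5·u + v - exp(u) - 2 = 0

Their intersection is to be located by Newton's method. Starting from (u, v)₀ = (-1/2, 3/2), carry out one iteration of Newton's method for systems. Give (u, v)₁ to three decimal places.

(0.380, 1.652)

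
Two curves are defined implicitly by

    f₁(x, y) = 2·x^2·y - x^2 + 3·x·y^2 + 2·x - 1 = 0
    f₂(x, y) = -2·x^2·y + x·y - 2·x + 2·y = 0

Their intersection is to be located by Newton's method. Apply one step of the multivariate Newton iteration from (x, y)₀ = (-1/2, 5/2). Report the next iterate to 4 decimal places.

At (-1/2, 5/2): F = (-10.3750, 3.5000).
Jacobian J = [[4·x·y - 2·x + 3·y^2 + 2, 2·x^2 + 6·x·y], [-4·x·y + y - 2, -2·x^2 + x + 2]].
At the point, J = [[16.7500, -7.0000], [5.5000, 1.0000]] (det J = 55.2500).
Solving J·Δ = −F gives Δ = (-0.2557, -2.0939).
Then the next iterate is (x, y)₁ = (-0.7557, 0.4061).

(-0.7557, 0.4061)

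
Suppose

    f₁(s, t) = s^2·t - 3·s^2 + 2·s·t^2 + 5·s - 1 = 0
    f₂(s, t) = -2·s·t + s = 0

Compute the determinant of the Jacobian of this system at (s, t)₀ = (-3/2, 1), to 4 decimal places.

35.2500

J = [[2·s·t - 6·s + 2·t^2 + 5, s^2 + 4·s·t], [-2·t + 1, -2·s]].
At the point, J = [[13.0000, -3.7500], [-1.0000, 3.0000]].
det J = 35.2500.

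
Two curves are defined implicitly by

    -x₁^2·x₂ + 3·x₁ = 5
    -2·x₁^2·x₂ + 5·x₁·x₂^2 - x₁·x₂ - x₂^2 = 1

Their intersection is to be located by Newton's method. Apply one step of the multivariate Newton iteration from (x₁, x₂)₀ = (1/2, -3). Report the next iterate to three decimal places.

(1.175, 2.194)

At (1/2, -3): F = (-2.750, 15.500).
Jacobian J = [[-2·x₁·x₂ + 3, -x₁^2], [-4·x₁·x₂ + 5·x₂^2 - x₂, -2·x₁^2 + 10·x₁·x₂ - x₁ - 2·x₂]].
At the point, J = [[6.000, -0.250], [54.000, -10.000]] (det J = -46.500).
Solving J·Δ = −F gives Δ = (0.675, 5.194).
Then the next iterate is (x₁, x₂)₁ = (1.175, 2.194).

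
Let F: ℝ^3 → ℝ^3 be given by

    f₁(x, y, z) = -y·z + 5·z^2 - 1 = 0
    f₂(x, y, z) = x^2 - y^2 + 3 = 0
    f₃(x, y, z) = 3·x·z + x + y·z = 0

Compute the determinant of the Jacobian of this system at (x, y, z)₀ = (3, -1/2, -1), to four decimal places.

-13.0000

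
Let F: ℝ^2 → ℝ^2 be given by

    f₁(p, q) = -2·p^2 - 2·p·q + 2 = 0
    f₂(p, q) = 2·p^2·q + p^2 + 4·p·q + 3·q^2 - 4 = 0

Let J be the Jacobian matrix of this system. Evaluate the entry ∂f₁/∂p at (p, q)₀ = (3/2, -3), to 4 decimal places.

0.0000

∂f₁/∂p = -4·p - 2·q.
At (3/2, -3) this is 0.0000.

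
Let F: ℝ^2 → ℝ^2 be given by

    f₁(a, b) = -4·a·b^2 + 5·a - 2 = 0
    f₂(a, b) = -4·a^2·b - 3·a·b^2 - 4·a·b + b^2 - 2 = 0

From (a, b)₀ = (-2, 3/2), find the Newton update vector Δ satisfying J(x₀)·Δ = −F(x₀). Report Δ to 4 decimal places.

(0.1118, -0.2314)

At (-2, 3/2): F = (6.0000, 1.7500).
Jacobian J = [[-4·b^2 + 5, -8·a·b], [-8·a·b - 3·b^2 - 4·b, -4·a^2 - 6·a·b - 4·a + 2·b]].
At the point, J = [[-4.0000, 24.0000], [11.2500, 13.0000]] (det J = -322.0000).
Solving J·Δ = −F gives Δ = (0.1118, -0.2314).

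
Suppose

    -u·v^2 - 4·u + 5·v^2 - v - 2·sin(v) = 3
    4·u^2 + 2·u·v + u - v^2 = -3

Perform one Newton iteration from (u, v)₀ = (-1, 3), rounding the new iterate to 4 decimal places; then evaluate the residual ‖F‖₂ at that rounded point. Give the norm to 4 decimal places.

At (-1, 3): F = (51.717760, -9.0000).
Jacobian J = [[-v^2 - 4, -2·u·v + 10·v - 2·cos(v) - 1], [8·u + 2·v + 1, 2·u - 2·v]].
At the point, J = [[-13.0000, 36.979985], [-1.0000, -8.0000]] (det J = 140.979985).
Solving J·Δ = −F gives Δ = (0.5740, -1.1967).
Then the next iterate is (u, v)₁ = (-0.4260, 1.8033).
Re-evaluating at (-0.4260, 1.8033): F = (12.599275, -1.488398), so ‖F‖₂ = 12.6869.

12.6869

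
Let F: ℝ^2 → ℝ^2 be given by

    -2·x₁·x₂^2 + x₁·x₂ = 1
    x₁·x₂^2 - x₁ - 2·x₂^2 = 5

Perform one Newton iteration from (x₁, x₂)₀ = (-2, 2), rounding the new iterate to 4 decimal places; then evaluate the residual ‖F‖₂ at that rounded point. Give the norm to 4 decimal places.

At (-2, 2): F = (11.0000, -19.0000).
Jacobian J = [[-2·x₂^2 + x₂, -4·x₁·x₂ + x₁], [x₂^2 - 1, 2·x₁·x₂ - 4·x₂]].
At the point, J = [[-6.0000, 14.0000], [3.0000, -16.0000]] (det J = 54.0000).
Solving J·Δ = −F gives Δ = (-1.6667, -1.5000).
Then the next iterate is (x₁, x₂)₁ = (-3.6667, 0.5000).
Re-evaluating at (-3.6667, 0.5000): F = (-1.0000, -2.749975), so ‖F‖₂ = 2.9262.

2.9262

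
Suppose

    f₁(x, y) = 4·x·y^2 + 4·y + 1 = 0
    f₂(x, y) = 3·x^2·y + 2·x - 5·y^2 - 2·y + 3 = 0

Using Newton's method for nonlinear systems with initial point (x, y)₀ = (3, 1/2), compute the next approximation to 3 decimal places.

(1.692, 0.207)

At (3, 1/2): F = (6.000, 20.250).
Jacobian J = [[4·y^2, 8·x·y + 4], [6·x·y + 2, 3·x^2 - 10·y - 2]].
At the point, J = [[1.000, 16.000], [11.000, 20.000]] (det J = -156.000).
Solving J·Δ = −F gives Δ = (-1.308, -0.293).
Then the next iterate is (x, y)₁ = (1.692, 0.207).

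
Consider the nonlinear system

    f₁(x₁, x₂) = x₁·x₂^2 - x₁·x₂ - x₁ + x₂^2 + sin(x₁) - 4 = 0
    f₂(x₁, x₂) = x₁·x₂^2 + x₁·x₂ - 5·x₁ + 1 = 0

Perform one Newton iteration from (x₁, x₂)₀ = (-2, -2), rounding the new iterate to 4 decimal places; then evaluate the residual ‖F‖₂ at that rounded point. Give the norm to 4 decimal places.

2.0820

At (-2, -2): F = (-10.909297, 7.0000).
Jacobian J = [[x₂^2 - x₂ + cos(x₁) - 1, 2·x₁·x₂ - x₁ + 2·x₂], [x₂^2 + x₂ - 5, 2·x₁·x₂ + x₁]].
At the point, J = [[4.583853, 6.0000], [-3.0000, 6.0000]] (det J = 45.503119).
Solving J·Δ = −F gives Δ = (2.3615, 0.0141).
Then the next iterate is (x₁, x₂)₁ = (0.3615, -1.9859).
Re-evaluating at (0.3615, -1.9859): F = (2.079563, -0.099720), so ‖F‖₂ = 2.0820.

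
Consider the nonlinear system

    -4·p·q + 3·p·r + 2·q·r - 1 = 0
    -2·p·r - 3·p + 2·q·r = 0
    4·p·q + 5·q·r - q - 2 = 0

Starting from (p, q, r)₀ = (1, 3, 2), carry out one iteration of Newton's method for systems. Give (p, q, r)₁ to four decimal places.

At (1, 3, 2): F = (5.0000, 5.0000, 37.0000).
Jacobian J = [[-4·q + 3·r, -4·p + 2·r, 3·p + 2·q], [-2·r - 3, 2·r, -2·p + 2·q], [4·q, 4·p + 5·r - 1, 5·q]].
At the point, J = [[-6.0000, 0.0000, 9.0000], [-7.0000, 4.0000, 4.0000], [12.0000, 13.0000, 15.0000]] (det J = -1299.0000).
Solving J·Δ = −F gives Δ = (-0.5443, -1.2841, -0.9184).
Then the next iterate is (p, q, r)₁ = (0.4557, 1.7159, 1.0816).

(0.4557, 1.7159, 1.0816)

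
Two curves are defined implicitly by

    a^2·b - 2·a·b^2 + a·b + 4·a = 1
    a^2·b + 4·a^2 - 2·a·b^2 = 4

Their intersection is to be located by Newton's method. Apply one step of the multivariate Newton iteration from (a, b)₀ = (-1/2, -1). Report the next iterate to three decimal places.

(-0.636, -1.898)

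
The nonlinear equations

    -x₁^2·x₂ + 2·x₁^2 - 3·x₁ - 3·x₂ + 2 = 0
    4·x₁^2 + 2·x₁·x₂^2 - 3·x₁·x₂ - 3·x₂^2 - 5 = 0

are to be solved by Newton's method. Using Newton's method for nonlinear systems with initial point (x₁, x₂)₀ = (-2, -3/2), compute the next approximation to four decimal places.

(-0.7810, -0.6747)

At (-2, -3/2): F = (26.5000, -13.7500).
Jacobian J = [[-2·x₁·x₂ + 4·x₁ - 3, -x₁^2 - 3], [8·x₁ + 2·x₂^2 - 3·x₂, 4·x₁·x₂ - 3·x₁ - 6·x₂]].
At the point, J = [[-17.0000, -7.0000], [-7.0000, 27.0000]] (det J = -508.0000).
Solving J·Δ = −F gives Δ = (1.2190, 0.8253).
Then the next iterate is (x₁, x₂)₁ = (-0.7810, -0.6747).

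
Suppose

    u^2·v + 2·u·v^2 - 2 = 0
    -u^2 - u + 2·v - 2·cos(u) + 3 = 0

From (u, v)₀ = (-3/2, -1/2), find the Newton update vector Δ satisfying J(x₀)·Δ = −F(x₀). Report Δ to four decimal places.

At (-3/2, -1/2): F = (-3.8750, 1.108526).
Jacobian J = [[2·u·v + 2·v^2, u^2 + 4·u·v], [-2·u + 2·sin(u) - 1, 2]].
At the point, J = [[2.0000, 5.2500], [0.005010, 2.0000]] (det J = 3.973697).
Solving J·Δ = −F gives Δ = (3.4149, -0.5628).

(3.4149, -0.5628)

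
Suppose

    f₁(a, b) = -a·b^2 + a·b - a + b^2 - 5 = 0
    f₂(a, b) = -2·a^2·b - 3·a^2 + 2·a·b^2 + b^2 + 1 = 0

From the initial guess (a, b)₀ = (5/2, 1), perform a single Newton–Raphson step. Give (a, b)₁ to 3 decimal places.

At (5/2, 1): F = (-6.500, -24.250).
Jacobian J = [[-b^2 + b - 1, -2·a·b + a + 2·b], [-4·a·b - 6·a + 2·b^2, -2·a^2 + 4·a·b + 2·b]].
At the point, J = [[-1.000, -0.500], [-23.000, -0.500]] (det J = -11.000).
Solving J·Δ = −F gives Δ = (-0.807, -11.386).
Then the next iterate is (a, b)₁ = (1.693, -10.386).

(1.693, -10.386)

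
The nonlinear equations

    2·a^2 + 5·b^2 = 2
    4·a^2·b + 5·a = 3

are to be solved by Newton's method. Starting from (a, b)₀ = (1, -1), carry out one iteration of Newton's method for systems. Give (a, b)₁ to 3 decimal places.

At (1, -1): F = (5.000, -2.000).
Jacobian J = [[4·a, 10·b], [8·a·b + 5, 4·a^2]].
At the point, J = [[4.000, -10.000], [-3.000, 4.000]] (det J = -14.000).
Solving J·Δ = −F gives Δ = (0.000, 0.500).
Then the next iterate is (a, b)₁ = (1.000, -0.500).

(1.000, -0.500)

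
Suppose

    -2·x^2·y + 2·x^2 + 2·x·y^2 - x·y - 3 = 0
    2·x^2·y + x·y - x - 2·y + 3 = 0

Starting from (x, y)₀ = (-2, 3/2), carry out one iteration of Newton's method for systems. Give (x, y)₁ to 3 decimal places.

At (-2, 3/2): F = (-13.000, 11.000).
Jacobian J = [[-4·x·y + 4·x + 2·y^2 - y, -2·x^2 + 4·x·y - x], [4·x·y + y - 1, 2·x^2 + x - 2]].
At the point, J = [[7.000, -18.000], [-11.500, 4.000]] (det J = -179.000).
Solving J·Δ = −F gives Δ = (0.816, -0.405).
Then the next iterate is (x, y)₁ = (-1.184, 1.095).

(-1.184, 1.095)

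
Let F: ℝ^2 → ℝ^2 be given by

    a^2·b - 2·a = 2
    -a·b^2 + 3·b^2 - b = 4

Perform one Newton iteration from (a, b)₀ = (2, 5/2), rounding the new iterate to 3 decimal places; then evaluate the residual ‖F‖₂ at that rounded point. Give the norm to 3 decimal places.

At (2, 5/2): F = (4.000, -0.250).
Jacobian J = [[2·a·b - 2, a^2], [-b^2, -2·a·b + 6·b - 1]].
At the point, J = [[8.000, 4.000], [-6.250, 4.000]] (det J = 57.000).
Solving J·Δ = −F gives Δ = (-0.298, -0.404).
Then the next iterate is (a, b)₁ = (1.702, 2.096).
Re-evaluating at (1.702, 2.096): F = (0.66770, -0.39361), so ‖F‖₂ = 0.775.

0.775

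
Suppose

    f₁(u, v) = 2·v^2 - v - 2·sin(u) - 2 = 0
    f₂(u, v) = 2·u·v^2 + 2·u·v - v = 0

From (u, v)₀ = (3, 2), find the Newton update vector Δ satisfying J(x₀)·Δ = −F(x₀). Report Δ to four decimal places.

At (3, 2): F = (3.717760, 34.0000).
Jacobian J = [[-2·cos(u), 4·v - 1], [2·v^2 + 2·v, 4·u·v + 2·u - 1]].
At the point, J = [[1.979985, 7.0000], [12.0000, 29.0000]] (det J = -26.580435).
Solving J·Δ = −F gives Δ = (-4.8978, 0.8543).

(-4.8978, 0.8543)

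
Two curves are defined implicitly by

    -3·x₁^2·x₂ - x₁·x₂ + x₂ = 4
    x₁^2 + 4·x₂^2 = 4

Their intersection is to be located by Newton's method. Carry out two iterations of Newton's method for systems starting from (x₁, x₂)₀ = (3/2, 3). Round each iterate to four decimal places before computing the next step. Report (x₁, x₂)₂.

At (3/2, 3): F = (-25.7500, 34.2500).
Jacobian J = [[-6·x₁·x₂ - x₂, -3·x₁^2 - x₁ + 1], [2·x₁, 8·x₂]].
At the point, J = [[-30.0000, -7.2500], [3.0000, 24.0000]] (det J = -698.2500).
Solving J·Δ = −F gives Δ = (-0.5294, -1.3609).
Then the next iterate is (x₁, x₂)₁ = (0.9706, 1.6391).
Round to (0.9706, 1.6391) and repeat: F = (-8.584224, 7.688660), J = [[-11.184563, -2.796793], [1.9412, 13.1128]].
Δ = (-0.6448, -0.4909), so (x₁, x₂)₂ = (0.3258, 1.1482).

(0.3258, 1.1482)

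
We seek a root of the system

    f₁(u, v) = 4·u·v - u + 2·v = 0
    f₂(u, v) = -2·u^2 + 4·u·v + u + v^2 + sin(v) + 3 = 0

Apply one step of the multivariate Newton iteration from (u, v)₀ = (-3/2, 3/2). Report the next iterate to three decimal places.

(-0.916, 1.105)

At (-3/2, 3/2): F = (-4.500, -8.75251).
Jacobian J = [[4·v - 1, 4·u + 2], [-4·u + 4·v + 1, 4·u + 2·v + cos(v)]].
At the point, J = [[5.000, -4.000], [13.000, -2.92926]] (det J = 37.35369).
Solving J·Δ = −F gives Δ = (0.584, -0.395).
Then the next iterate is (u, v)₁ = (-0.916, 1.105).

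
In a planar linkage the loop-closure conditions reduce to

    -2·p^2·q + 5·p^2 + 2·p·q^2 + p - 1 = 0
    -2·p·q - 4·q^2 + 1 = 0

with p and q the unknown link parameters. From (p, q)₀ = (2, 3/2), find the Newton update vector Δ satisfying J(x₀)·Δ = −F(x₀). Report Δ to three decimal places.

(-1.137, -0.662)

At (2, 3/2): F = (18.000, -14.000).
Jacobian J = [[-4·p·q + 10·p + 2·q^2 + 1, -2·p^2 + 4·p·q], [-2·q, -2·p - 8·q]].
At the point, J = [[13.500, 4.000], [-3.000, -16.000]] (det J = -204.000).
Solving J·Δ = −F gives Δ = (-1.137, -0.662).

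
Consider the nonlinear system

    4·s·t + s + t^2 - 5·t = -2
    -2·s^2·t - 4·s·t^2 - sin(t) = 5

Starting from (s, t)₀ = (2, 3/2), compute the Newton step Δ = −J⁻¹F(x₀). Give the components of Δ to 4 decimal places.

(-1.3074, -0.2663)

At (2, 3/2): F = (10.7500, -35.997495).
Jacobian J = [[4·t + 1, 4·s + 2·t - 5], [-4·s·t - 4·t^2, -2·s^2 - 8·s·t - cos(t)]].
At the point, J = [[7.0000, 6.0000], [-21.0000, -32.070737]] (det J = -98.495160).
Solving J·Δ = −F gives Δ = (-1.3074, -0.2663).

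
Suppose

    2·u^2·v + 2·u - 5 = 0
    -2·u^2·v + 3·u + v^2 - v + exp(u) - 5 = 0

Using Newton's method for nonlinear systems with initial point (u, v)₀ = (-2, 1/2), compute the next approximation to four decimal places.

(1.9169, 2.1042)

At (-2, 1/2): F = (-5.0000, -15.114665).
Jacobian J = [[4·u·v + 2, 2·u^2], [-4·u·v + exp(u) + 3, -2·u^2 + 2·v - 1]].
At the point, J = [[-2.0000, 8.0000], [7.135335, -8.0000]] (det J = -41.082682).
Solving J·Δ = −F gives Δ = (3.9169, 1.6042).
Then the next iterate is (u, v)₁ = (1.9169, 2.1042).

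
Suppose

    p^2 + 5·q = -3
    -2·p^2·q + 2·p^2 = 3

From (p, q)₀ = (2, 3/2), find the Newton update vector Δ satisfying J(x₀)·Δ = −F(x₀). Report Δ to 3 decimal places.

(-6.750, 2.500)

At (2, 3/2): F = (14.500, -7.000).
Jacobian J = [[2·p, 5], [-4·p·q + 4·p, -2·p^2]].
At the point, J = [[4.000, 5.000], [-4.000, -8.000]] (det J = -12.000).
Solving J·Δ = −F gives Δ = (-6.750, 2.500).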